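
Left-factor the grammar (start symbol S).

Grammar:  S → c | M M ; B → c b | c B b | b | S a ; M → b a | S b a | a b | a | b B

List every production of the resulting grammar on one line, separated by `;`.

S → c | M M; B → b | S a | c B'; M → S b a | b M' | a M''; B' → b | B b; M' → a | B; M'' → b | ε

B has alternatives sharing prefix 'c': factor to B → c B' with B' → b | B b.
M has alternatives sharing prefix 'b': factor to M → b M' with M' → a | B.
M has alternatives sharing prefix 'a': factor to M → a M'' with M'' → b | ε.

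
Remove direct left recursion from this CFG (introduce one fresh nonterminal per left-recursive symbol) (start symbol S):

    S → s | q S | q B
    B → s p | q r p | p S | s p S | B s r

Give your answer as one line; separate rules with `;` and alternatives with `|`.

Left recursion appears on B.
For B: α = {s r}, β = {s p, q r p, p S, s p S}. Rewrite as B → β B' and B' → α B' | ε.

S → s | q S | q B; B → s p B' | q r p B' | p S B' | s p S B'; B' → s r B' | ε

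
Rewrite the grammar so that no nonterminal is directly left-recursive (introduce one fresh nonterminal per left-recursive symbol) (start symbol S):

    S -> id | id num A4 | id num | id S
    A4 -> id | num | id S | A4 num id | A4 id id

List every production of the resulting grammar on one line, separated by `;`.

A4 is directly left-recursive.
For A4: α = {num id, id id}, β = {id, num, id S}. Rewrite as A4 → β A4' and A4' → α A4' | ε.

S -> id | id num A4 | id num | id S; A4 -> id A4' | num A4' | id S A4'; A4' -> num id A4' | id id A4' | epsilon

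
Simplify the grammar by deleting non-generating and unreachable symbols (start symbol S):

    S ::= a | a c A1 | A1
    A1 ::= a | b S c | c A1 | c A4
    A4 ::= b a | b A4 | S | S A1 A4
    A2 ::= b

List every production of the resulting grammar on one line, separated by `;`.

S ::= a | a c A1 | A1; A1 ::= a | b S c | c A1 | c A4; A4 ::= b a | b A4 | S | S A1 A4

Generating nonterminals: {A1, A2, A4, S}.
Reachable from S after that: {A1, A4, S}.
Removed useless symbols: {A2} and every production mentioning them.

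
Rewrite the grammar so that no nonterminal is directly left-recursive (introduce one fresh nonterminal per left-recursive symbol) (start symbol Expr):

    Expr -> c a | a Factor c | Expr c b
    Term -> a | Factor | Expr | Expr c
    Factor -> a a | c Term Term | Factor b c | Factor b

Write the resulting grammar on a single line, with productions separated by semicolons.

Expr, Factor are directly left-recursive.
For Expr: α = {c b}, β = {c a, a Factor c}. Rewrite as Expr → β Expr1 and Expr1 → α Expr1 | ε.
For Factor: α = {b c, b}, β = {a a, c Term Term}. Rewrite as Factor → β Factor1 and Factor1 → α Factor1 | ε.

Expr -> c a Expr1 | a Factor c Expr1; Term -> a | Factor | Expr | Expr c; Factor -> a a Factor1 | c Term Term Factor1; Expr1 -> c b Expr1 | ε; Factor1 -> b c Factor1 | b Factor1 | ε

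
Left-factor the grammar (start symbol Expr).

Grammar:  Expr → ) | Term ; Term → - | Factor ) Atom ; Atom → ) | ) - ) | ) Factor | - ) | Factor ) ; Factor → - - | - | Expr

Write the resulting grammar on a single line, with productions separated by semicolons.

Expr → ) | Term; Term → - | Factor ) Atom; Atom → - ) | Factor ) | ) Atom1; Factor → Expr | - Factor1; Atom1 → ε | - ) | Factor; Factor1 → - | ε

Atom has alternatives sharing prefix ')': factor to Atom → ) Atom1 with Atom1 → ε | - ) | Factor.
Factor has alternatives sharing prefix '-': factor to Factor → - Factor1 with Factor1 → - | ε.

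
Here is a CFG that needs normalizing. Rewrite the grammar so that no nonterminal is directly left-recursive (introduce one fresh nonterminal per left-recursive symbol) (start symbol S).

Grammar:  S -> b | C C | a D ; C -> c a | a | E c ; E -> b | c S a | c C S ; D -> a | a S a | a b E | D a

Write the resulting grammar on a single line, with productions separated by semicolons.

D is directly left-recursive.
For D: α = {a}, β = {a, a S a, a b E}. Rewrite as D → β D' and D' → α D' | ε.

S -> b | C C | a D; C -> c a | a | E c; E -> b | c S a | c C S; D -> a D' | a S a D' | a b E D'; D' -> a D' | ε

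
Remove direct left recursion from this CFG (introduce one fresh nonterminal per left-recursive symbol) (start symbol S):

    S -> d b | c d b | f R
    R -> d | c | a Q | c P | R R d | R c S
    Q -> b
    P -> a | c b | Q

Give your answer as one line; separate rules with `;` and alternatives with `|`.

S -> d b | c d b | f R; R -> d R' | c R' | a Q R' | c P R'; Q -> b; P -> a | c b | Q; R' -> R d R' | c S R' | ε

Directly left-recursive nonterminal: R.
For R: α = {R d, c S}, β = {d, c, a Q, c P}. Rewrite as R → β R' and R' → α R' | ε.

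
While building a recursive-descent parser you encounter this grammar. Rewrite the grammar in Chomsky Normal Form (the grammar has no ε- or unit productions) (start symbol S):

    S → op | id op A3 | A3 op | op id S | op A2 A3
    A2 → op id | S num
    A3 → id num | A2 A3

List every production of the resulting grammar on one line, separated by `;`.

Introduce a nonterminal for each terminal appearing in a rule of length ≥ 2: X1 → id, X2 → op, X3 → num.
Binarize each right-hand side of length ≥ 3 by chaining fresh nonterminals (Y1, Y2, …): affected rules were S → X1 X2 A3; S → X2 X1 S; S → X2 A2 A3.

S → op | X1 Y1 | A3 X2 | X2 Y2 | X2 Y3; A2 → X2 X1 | S X3; A3 → X1 X3 | A2 A3; X1 → id; X2 → op; X3 → num; Y1 → X2 A3; Y2 → X1 S; Y3 → A2 A3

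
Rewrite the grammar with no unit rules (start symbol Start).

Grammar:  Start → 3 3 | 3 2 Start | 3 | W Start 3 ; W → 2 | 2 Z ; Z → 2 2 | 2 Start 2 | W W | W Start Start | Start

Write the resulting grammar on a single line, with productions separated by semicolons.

Start → 3 3 | 3 2 Start | 3 | W Start 3; W → 2 | 2 Z; Z → 2 2 | 2 Start 2 | W W | W Start Start | 3 3 | 3 2 Start | 3 | W Start 3

Unit pairs: Z ⇒* {Start}.
Replace each nonterminal's rules with the union of the non-unit rules of every nonterminal it unit-derives.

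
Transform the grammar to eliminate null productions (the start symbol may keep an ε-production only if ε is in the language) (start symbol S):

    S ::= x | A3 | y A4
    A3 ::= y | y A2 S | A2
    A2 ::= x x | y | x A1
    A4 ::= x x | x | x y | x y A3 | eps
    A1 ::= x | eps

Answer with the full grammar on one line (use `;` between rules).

The nullable symbols are {A1, A4}.
ε ∉ L(G), so no ε-production is kept.
Expand every rule over subsets of its nullable positions: S → y A4 gives y A4 | y. A2 → x A1 gives x A1 | x.

S ::= x | A3 | y A4 | y; A3 ::= y | y A2 S | A2; A2 ::= x x | y | x A1 | x; A4 ::= x x | x | x y | x y A3; A1 ::= x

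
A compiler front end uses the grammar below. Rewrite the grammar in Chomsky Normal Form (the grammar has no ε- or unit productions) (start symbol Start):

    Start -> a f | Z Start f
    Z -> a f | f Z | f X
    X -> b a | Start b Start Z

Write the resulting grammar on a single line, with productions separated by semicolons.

Introduce a nonterminal for each terminal appearing in a rule of length ≥ 2: X1 → a, X2 → f, X3 → b.
Binarize each right-hand side of length ≥ 3 by chaining fresh nonterminals (Y1, Y2, …): affected rules were Start → Z Start X2; X → Start X3 Start Z.

Start -> X1 X2 | Z Y1; Z -> X1 X2 | X2 Z | X2 X; X -> X3 X1 | Start Y2; X1 -> a; X2 -> f; X3 -> b; Y1 -> Start X2; Y2 -> X3 Y3; Y3 -> Start Z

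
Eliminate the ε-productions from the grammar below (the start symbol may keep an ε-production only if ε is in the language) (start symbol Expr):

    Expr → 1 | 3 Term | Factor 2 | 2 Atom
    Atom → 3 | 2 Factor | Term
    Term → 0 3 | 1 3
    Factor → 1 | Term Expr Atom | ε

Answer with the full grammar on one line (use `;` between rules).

Nullable nonterminals: {Factor}.
ε ∉ L(G), so no ε-production is kept.
Expand every rule over subsets of its nullable positions: Expr → Factor 2 gives Factor 2 | 2. Atom → 2 Factor gives 2 Factor | 2.

Expr → 1 | 3 Term | Factor 2 | 2 | 2 Atom; Atom → 3 | 2 Factor | 2 | Term; Term → 0 3 | 1 3; Factor → 1 | Term Expr Atom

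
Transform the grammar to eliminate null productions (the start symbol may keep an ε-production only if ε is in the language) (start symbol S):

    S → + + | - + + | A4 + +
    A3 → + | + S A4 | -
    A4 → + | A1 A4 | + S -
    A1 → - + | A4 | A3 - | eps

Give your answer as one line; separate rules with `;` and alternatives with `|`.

Nullable nonterminals: {A1}.
ε ∉ L(G), so no ε-production is kept.

S → + + | - + + | A4 + +; A3 → + | + S A4 | -; A4 → + | A1 A4 | + S -; A1 → - + | A4 | A3 -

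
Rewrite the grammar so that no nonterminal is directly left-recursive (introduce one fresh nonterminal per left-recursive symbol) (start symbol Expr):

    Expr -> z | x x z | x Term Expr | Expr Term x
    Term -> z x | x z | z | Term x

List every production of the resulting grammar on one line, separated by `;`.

Directly left-recursive nonterminals: Expr, Term.
For Expr: α = {Term x}, β = {z, x x z, x Term Expr}. Rewrite as Expr → β Expr1 and Expr1 → α Expr1 | ε.
For Term: α = {x}, β = {z x, x z, z}. Rewrite as Term → β Term1 and Term1 → α Term1 | ε.

Expr -> z Expr1 | x x z Expr1 | x Term Expr Expr1; Term -> z x Term1 | x z Term1 | z Term1; Expr1 -> Term x Expr1 | ε; Term1 -> x Term1 | ε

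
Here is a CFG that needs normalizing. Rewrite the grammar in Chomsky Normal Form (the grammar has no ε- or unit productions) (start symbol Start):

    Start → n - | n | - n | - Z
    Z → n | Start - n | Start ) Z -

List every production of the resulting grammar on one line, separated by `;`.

Introduce a nonterminal for each terminal appearing in a rule of length ≥ 2: X1 → n, X2 → -, X3 → ).
Binarize each right-hand side of length ≥ 3 by chaining fresh nonterminals (Y1, Y2, …): affected rules were Z → Start X2 X1; Z → Start X3 Z X2.

Start → X1 X2 | n | X2 X1 | X2 Z; Z → n | Start Y1 | Start Y2; X1 → n; X2 → -; X3 → ); Y1 → X2 X1; Y2 → X3 Y3; Y3 → Z X2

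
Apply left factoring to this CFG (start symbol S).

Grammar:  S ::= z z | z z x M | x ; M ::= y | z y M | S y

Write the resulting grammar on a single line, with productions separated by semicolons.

S ::= x | z z S'; M ::= y | z y M | S y; S' ::= ε | x M

S has alternatives sharing prefix 'z z': factor to S → z z S' with S' → ε | x M.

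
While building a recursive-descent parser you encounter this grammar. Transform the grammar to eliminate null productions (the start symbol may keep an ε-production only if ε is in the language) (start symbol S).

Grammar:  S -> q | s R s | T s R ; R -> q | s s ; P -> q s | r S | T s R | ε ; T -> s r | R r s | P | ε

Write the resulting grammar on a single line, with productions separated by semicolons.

Nullable set = {P, T}.
ε ∉ L(G), so no ε-production is kept.
For each production, add variants omitting each subset of nullable occurrences: S → T s R gives T s R | s R. P → T s R gives T s R | s R.

S -> q | s R s | T s R | s R; R -> q | s s; P -> q s | r S | T s R | s R; T -> s r | R r s | P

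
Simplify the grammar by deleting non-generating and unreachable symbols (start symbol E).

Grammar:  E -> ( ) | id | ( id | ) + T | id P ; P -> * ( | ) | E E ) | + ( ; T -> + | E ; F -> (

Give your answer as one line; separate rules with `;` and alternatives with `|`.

E -> ( ) | id | ( id | ) + T | id P; P -> * ( | ) | E E ) | + (; T -> + | E

Generating nonterminals: {E, F, P, T}.
Reachable from E after that: {E, P, T}.
Removed useless symbols: {F} and every production mentioning them.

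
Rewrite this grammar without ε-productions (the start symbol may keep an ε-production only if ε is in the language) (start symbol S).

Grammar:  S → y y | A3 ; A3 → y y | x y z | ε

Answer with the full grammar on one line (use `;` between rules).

Nullable set = {A3, S}.
ε ∈ L(G) since S is nullable, so keep S → ε.

S → y y | A3 | ε; A3 → y y | x y z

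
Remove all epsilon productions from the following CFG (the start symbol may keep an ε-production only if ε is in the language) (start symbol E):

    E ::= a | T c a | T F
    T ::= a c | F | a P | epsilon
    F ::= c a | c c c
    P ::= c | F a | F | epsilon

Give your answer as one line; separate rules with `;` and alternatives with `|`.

E ::= a | T c a | c a | T F | F; T ::= a c | F | a P | a; F ::= c a | c c c; P ::= c | F a | F

The nullable symbols are {P, T}.
ε ∉ L(G), so no ε-production is kept.
Add the nullable-subset variants: E → T c a gives T c a | c a. E → T F gives T F | F. T → a P gives a P | a.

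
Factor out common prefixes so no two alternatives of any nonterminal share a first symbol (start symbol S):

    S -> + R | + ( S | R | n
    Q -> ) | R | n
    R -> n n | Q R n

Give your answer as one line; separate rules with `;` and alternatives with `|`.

S has alternatives sharing prefix '+': factor to S → + S' with S' → R | ( S.

S -> R | n | + S'; Q -> ) | R | n; R -> n n | Q R n; S' -> R | ( S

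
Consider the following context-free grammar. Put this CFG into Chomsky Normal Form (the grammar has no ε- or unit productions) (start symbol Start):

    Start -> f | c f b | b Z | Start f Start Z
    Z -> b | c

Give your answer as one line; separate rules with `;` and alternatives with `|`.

Start -> f | X1 Y1 | X3 Z | Start Y2; Z -> b | c; X1 -> c; X2 -> f; X3 -> b; Y1 -> X2 X3; Y2 -> X2 Y3; Y3 -> Start Z

Introduce a nonterminal for each terminal appearing in a rule of length ≥ 2: X1 → c, X2 → f, X3 → b.
Binarize each right-hand side of length ≥ 3 by chaining fresh nonterminals (Y1, Y2, …): affected rules were Start → X1 X2 X3; Start → Start X2 Start Z.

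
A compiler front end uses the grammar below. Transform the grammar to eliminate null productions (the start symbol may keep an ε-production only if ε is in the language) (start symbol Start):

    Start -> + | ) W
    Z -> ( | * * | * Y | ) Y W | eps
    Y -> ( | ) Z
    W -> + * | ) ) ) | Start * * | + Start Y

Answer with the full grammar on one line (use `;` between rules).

The nullable symbols are {Z}.
ε ∉ L(G), so no ε-production is kept.
Add the nullable-subset variants: Y → ) Z gives ) Z | ).

Start -> + | ) W; Z -> ( | * * | * Y | ) Y W; Y -> ( | ) Z | ); W -> + * | ) ) ) | Start * * | + Start Y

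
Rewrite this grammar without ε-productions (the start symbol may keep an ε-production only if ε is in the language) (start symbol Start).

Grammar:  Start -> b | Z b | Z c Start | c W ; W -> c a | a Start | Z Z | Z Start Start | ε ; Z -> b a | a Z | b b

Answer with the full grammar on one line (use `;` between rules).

Start -> b | Z b | Z c Start | c W | c; W -> c a | a Start | Z Z | Z Start Start; Z -> b a | a Z | b b

The nullable symbols are {W}.
ε ∉ L(G), so no ε-production is kept.
For each production, add variants omitting each subset of nullable occurrences: Start → c W gives c W | c.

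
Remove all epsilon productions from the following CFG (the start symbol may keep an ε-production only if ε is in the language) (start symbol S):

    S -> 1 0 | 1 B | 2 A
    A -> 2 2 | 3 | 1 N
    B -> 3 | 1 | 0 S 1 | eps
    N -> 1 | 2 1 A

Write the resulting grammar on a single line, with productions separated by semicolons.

Nullable set = {B}.
ε ∉ L(G), so no ε-production is kept.
Add the nullable-subset variants: S → 1 B gives 1 B | 1.

S -> 1 0 | 1 B | 1 | 2 A; A -> 2 2 | 3 | 1 N; B -> 3 | 1 | 0 S 1; N -> 1 | 2 1 A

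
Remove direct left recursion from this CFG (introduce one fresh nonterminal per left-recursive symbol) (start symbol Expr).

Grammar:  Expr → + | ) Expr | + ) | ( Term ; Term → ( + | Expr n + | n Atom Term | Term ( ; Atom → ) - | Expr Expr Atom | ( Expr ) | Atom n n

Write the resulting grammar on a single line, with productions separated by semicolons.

Left recursion appears on Term, Atom.
For Term: α = {(}, β = {( +, Expr n +, n Atom Term}. Rewrite as Term → β Term1 and Term1 → α Term1 | ε.
For Atom: α = {n n}, β = {) -, Expr Expr Atom, ( Expr )}. Rewrite as Atom → β Atom1 and Atom1 → α Atom1 | ε.

Expr → + | ) Expr | + ) | ( Term; Term → ( + Term1 | Expr n + Term1 | n Atom Term Term1; Atom → ) - Atom1 | Expr Expr Atom Atom1 | ( Expr ) Atom1; Term1 → ( Term1 | ε; Atom1 → n n Atom1 | ε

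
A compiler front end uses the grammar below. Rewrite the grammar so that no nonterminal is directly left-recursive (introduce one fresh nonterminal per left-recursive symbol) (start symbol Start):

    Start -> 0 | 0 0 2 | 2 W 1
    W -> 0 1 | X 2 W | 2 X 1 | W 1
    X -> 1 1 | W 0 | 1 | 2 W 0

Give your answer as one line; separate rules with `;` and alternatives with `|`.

Start -> 0 | 0 0 2 | 2 W 1; W -> 0 1 W1 | X 2 W W1 | 2 X 1 W1; X -> 1 1 | W 0 | 1 | 2 W 0; W1 -> 1 W1 | ε

Directly left-recursive nonterminal: W.
For W: α = {1}, β = {0 1, X 2 W, 2 X 1}. Rewrite as W → β W1 and W1 → α W1 | ε.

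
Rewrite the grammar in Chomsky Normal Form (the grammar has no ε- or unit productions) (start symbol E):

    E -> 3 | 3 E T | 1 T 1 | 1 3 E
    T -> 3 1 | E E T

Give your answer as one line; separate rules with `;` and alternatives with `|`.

E -> 3 | X1 Y1 | X2 Y2 | X2 Y3; T -> X1 X2 | E Y4; X1 -> 3; X2 -> 1; Y1 -> E T; Y2 -> T X2; Y3 -> X1 E; Y4 -> E T

Introduce a nonterminal for each terminal appearing in a rule of length ≥ 2: X1 → 3, X2 → 1.
Binarize each right-hand side of length ≥ 3 by chaining fresh nonterminals (Y1, Y2, …): affected rules were E → X1 E T; E → X2 T X2; E → X2 X1 E; T → E E T.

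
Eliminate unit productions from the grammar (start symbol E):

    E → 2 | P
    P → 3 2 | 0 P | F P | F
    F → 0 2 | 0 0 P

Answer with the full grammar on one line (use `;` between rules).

Unit pairs: E ⇒* {F, P}; P ⇒* {F}.
For every A with A ⇒* B via unit rules, add B's non-unit alternatives to A; then delete every rule of the form X → Y.

E → 2 | 3 2 | 0 P | F P | 0 2 | 0 0 P; P → 0 2 | 0 0 P | 3 2 | 0 P | F P; F → 0 2 | 0 0 P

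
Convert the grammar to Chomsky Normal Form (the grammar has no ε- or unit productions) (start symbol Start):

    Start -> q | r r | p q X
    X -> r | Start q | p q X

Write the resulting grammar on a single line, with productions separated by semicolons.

Introduce a nonterminal for each terminal appearing in a rule of length ≥ 2: X1 → r, X2 → p, X3 → q.
Binarize each right-hand side of length ≥ 3 by chaining fresh nonterminals (Y1, Y2, …): affected rules were Start → X2 X3 X; X → X2 X3 X.

Start -> q | X1 X1 | X2 Y1; X -> r | Start X3 | X2 Y2; X1 -> r; X2 -> p; X3 -> q; Y1 -> X3 X; Y2 -> X3 X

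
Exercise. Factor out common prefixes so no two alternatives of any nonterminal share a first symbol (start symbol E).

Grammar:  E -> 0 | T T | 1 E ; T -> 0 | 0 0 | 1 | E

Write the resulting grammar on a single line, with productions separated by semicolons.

E -> 0 | T T | 1 E; T -> 1 | E | 0 T'; T' -> ε | 0

T has alternatives sharing prefix '0': factor to T → 0 T' with T' → ε | 0.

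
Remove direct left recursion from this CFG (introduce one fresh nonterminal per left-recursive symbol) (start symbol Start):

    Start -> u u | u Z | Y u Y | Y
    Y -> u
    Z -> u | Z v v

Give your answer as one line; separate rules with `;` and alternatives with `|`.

Directly left-recursive nonterminal: Z.
For Z: α = {v v}, β = {u}. Rewrite as Z → β Z1 and Z1 → α Z1 | ε.

Start -> u u | u Z | Y u Y | Y; Y -> u; Z -> u Z1; Z1 -> v v Z1 | ε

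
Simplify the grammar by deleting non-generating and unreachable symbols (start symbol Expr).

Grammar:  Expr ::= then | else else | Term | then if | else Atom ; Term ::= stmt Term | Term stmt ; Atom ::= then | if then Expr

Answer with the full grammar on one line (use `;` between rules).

Expr ::= then | else else | then if | else Atom; Atom ::= then | if then Expr

Generating nonterminals: {Atom, Expr}.
Reachable from Expr after that: {Atom, Expr}.
Removed useless symbols: {Term} and every production mentioning them.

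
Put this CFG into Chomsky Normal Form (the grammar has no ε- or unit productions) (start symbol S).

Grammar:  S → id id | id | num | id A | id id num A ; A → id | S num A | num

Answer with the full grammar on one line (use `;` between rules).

Introduce a nonterminal for each terminal appearing in a rule of length ≥ 2: X1 → id, X2 → num.
Binarize each right-hand side of length ≥ 3 by chaining fresh nonterminals (Y1, Y2, …): affected rules were S → X1 X1 X2 A; A → S X2 A.

S → X1 X1 | id | num | X1 A | X1 Y1; A → id | S Y3 | num; X1 → id; X2 → num; Y1 → X1 Y2; Y2 → X2 A; Y3 → X2 A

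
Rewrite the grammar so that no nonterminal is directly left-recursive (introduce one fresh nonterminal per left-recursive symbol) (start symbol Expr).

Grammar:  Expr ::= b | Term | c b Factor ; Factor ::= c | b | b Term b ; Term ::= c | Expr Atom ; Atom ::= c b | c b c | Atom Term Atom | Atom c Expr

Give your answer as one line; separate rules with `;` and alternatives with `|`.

Atom is directly left-recursive.
For Atom: α = {Term Atom, c Expr}, β = {c b, c b c}. Rewrite as Atom → β Atom1 and Atom1 → α Atom1 | ε.

Expr ::= b | Term | c b Factor; Factor ::= c | b | b Term b; Term ::= c | Expr Atom; Atom ::= c b Atom1 | c b c Atom1; Atom1 ::= Term Atom Atom1 | c Expr Atom1 | eps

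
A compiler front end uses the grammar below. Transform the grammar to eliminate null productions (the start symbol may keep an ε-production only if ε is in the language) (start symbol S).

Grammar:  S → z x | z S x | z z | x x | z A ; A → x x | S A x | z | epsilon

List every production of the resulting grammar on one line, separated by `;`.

Nullable set = {A}.
ε ∉ L(G), so no ε-production is kept.
For each production, add variants omitting each subset of nullable occurrences: S → z A gives z A | z. A → S A x gives S A x | S x.

S → z x | z S x | z z | x x | z A | z; A → x x | S A x | S x | z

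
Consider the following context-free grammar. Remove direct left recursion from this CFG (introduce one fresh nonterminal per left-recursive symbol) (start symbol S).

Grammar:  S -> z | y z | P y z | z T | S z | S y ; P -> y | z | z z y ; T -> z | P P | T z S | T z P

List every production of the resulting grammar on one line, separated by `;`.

S -> z S' | y z S' | P y z S' | z T S'; P -> y | z | z z y; T -> z T' | P P T'; S' -> z S' | y S' | ε; T' -> z S T' | z P T' | ε

Directly left-recursive nonterminals: S, T.
For S: α = {z, y}, β = {z, y z, P y z, z T}. Rewrite as S → β S' and S' → α S' | ε.
For T: α = {z S, z P}, β = {z, P P}. Rewrite as T → β T' and T' → α T' | ε.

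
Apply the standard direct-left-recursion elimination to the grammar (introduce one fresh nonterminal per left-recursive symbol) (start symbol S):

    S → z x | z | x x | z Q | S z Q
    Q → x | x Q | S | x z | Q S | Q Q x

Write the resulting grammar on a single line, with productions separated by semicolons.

S, Q are directly left-recursive.
For S: α = {z Q}, β = {z x, z, x x, z Q}. Rewrite as S → β S' and S' → α S' | ε.
For Q: α = {S, Q x}, β = {x, x Q, S, x z}. Rewrite as Q → β Q' and Q' → α Q' | ε.

S → z x S' | z S' | x x S' | z Q S'; Q → x Q' | x Q Q' | S Q' | x z Q'; S' → z Q S' | ε; Q' → S Q' | Q x Q' | ε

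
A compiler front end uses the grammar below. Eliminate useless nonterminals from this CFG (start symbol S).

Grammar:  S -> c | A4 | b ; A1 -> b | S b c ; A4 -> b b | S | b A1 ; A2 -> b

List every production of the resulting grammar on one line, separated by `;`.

Generating nonterminals: {A1, A2, A4, S}.
Reachable from S after that: {A1, A4, S}.
Removed useless symbols: {A2} and every production mentioning them.

S -> c | A4 | b; A1 -> b | S b c; A4 -> b b | S | b A1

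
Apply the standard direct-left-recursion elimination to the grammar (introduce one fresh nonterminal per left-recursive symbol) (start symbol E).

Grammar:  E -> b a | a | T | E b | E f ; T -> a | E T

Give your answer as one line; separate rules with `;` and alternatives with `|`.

E -> b a E' | a E' | T E'; T -> a | E T; E' -> b E' | f E' | ε

Left recursion appears on E.
For E: α = {b, f}, β = {b a, a, T}. Rewrite as E → β E' and E' → α E' | ε.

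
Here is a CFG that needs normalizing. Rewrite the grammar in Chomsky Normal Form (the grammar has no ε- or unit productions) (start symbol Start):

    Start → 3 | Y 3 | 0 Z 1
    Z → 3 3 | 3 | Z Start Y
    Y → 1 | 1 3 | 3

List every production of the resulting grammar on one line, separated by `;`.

Introduce a nonterminal for each terminal appearing in a rule of length ≥ 2: X1 → 3, X2 → 0, X3 → 1.
Binarize each right-hand side of length ≥ 3 by chaining fresh nonterminals (Y1, Y2, …): affected rules were Start → X2 Z X3; Z → Z Start Y.

Start → 3 | Y X1 | X2 Y1; Z → X1 X1 | 3 | Z Y2; Y → 1 | X3 X1 | 3; X1 → 3; X2 → 0; X3 → 1; Y1 → Z X3; Y2 → Start Y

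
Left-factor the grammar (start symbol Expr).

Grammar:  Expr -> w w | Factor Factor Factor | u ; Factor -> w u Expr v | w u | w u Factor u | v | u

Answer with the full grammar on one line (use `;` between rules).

Expr -> w w | Factor Factor Factor | u; Factor -> v | u | w u Factor1; Factor1 -> Expr v | epsilon | Factor u

Factor has alternatives sharing prefix 'w u': factor to Factor → w u Factor1 with Factor1 → Expr v | ε | Factor u.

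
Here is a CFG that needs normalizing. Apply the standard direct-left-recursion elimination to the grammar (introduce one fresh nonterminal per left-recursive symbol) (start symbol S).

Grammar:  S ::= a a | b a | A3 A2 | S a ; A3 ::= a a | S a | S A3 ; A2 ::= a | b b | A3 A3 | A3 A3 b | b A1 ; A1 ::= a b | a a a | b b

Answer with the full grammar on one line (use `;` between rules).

S ::= a a S' | b a S' | A3 A2 S'; A3 ::= a a | S a | S A3; A2 ::= a | b b | A3 A3 | A3 A3 b | b A1; A1 ::= a b | a a a | b b; S' ::= a S' | ε

Directly left-recursive nonterminal: S.
For S: α = {a}, β = {a a, b a, A3 A2}. Rewrite as S → β S' and S' → α S' | ε.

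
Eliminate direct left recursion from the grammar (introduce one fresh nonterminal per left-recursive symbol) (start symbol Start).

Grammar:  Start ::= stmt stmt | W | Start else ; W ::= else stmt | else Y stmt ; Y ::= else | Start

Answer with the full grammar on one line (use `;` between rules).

Directly left-recursive nonterminal: Start.
For Start: α = {else}, β = {stmt stmt, W}. Rewrite as Start → β Start1 and Start1 → α Start1 | ε.

Start ::= stmt stmt Start1 | W Start1; W ::= else stmt | else Y stmt; Y ::= else | Start; Start1 ::= else Start1 | ε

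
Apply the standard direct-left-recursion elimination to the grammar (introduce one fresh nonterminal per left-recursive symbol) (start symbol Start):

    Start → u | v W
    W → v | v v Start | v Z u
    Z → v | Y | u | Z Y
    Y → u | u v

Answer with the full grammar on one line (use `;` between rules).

Left recursion appears on Z.
For Z: α = {Y}, β = {v, Y, u}. Rewrite as Z → β Z1 and Z1 → α Z1 | ε.

Start → u | v W; W → v | v v Start | v Z u; Z → v Z1 | Y Z1 | u Z1; Y → u | u v; Z1 → Y Z1 | ε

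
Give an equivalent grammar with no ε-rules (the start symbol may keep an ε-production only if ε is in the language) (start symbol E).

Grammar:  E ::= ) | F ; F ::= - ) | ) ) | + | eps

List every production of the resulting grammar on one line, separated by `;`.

The nullable symbols are {E, F}.
ε ∈ L(G) since E is nullable, so keep E → ε.

E ::= ) | F | eps; F ::= - ) | ) ) | +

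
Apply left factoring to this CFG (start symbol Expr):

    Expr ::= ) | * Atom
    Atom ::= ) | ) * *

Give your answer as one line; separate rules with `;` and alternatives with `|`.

Expr ::= ) | * Atom; Atom ::= ) Atom1; Atom1 ::= ε | * *

Atom has alternatives sharing prefix ')': factor to Atom → ) Atom1 with Atom1 → ε | * *.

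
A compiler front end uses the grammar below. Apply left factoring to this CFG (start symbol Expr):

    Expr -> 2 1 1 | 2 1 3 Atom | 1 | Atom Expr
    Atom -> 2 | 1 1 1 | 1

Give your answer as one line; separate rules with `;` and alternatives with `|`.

Expr -> 1 | Atom Expr | 2 1 Expr1; Atom -> 2 | 1 Atom1; Expr1 -> 1 | 3 Atom; Atom1 -> 1 1 | ε

Expr has alternatives sharing prefix '2 1': factor to Expr → 2 1 Expr1 with Expr1 → 1 | 3 Atom.
Atom has alternatives sharing prefix '1': factor to Atom → 1 Atom1 with Atom1 → 1 1 | ε.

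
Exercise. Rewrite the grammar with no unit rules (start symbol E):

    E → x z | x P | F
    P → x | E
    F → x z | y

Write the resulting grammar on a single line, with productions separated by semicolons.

E → x z | x P | y; P → x z | x P | x | y; F → x z | y

Unit pairs: E ⇒* {F}; P ⇒* {E, F}.
For each unit pair (A, B), copy every non-unit production of B to A, then drop all unit productions.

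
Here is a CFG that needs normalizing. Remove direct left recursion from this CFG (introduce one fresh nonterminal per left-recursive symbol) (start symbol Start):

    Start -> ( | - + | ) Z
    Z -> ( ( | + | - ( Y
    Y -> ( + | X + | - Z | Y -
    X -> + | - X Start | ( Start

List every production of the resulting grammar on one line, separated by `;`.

Left recursion appears on Y.
For Y: α = {-}, β = {( +, X +, - Z}. Rewrite as Y → β Y1 and Y1 → α Y1 | ε.

Start -> ( | - + | ) Z; Z -> ( ( | + | - ( Y; Y -> ( + Y1 | X + Y1 | - Z Y1; X -> + | - X Start | ( Start; Y1 -> - Y1 | ε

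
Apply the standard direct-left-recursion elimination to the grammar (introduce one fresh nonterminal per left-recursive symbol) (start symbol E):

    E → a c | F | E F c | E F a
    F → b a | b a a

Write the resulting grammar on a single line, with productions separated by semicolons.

E → a c E' | F E'; F → b a | b a a; E' → F c E' | F a E' | epsilon

E is directly left-recursive.
For E: α = {F c, F a}, β = {a c, F}. Rewrite as E → β E' and E' → α E' | ε.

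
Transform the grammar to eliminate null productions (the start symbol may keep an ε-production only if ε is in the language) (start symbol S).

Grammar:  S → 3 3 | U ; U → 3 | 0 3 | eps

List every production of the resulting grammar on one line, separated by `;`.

S → 3 3 | U | ε; U → 3 | 0 3

Nullable set = {S, U}.
ε ∈ L(G) since S is nullable, so keep S → ε.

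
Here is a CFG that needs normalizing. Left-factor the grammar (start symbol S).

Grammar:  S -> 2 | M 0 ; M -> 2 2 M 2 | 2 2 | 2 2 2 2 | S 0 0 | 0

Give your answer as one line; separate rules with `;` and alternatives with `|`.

M has alternatives sharing prefix '2 2': factor to M → 2 2 M' with M' → M 2 | ε | 2 2.

S -> 2 | M 0; M -> S 0 0 | 0 | 2 2 M'; M' -> M 2 | ε | 2 2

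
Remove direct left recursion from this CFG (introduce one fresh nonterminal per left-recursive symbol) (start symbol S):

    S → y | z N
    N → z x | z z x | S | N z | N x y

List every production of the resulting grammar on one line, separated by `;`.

S → y | z N; N → z x N' | z z x N' | S N'; N' → z N' | x y N' | ε

N is directly left-recursive.
For N: α = {z, x y}, β = {z x, z z x, S}. Rewrite as N → β N' and N' → α N' | ε.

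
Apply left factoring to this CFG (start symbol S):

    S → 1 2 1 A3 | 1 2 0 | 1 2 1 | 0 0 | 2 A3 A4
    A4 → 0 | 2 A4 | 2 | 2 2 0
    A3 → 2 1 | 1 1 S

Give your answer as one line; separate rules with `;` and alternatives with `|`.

S → 0 0 | 2 A3 A4 | 1 2 S'; A4 → 0 | 2 A4'; A3 → 2 1 | 1 1 S; S' → 0 | 1 S''; A4' → A4 | ε | 2 0; S'' → A3 | ε

S has alternatives sharing prefix '1 2': factor to S → 1 2 S' with S' → 1 A3 | 0 | 1.
A4 has alternatives sharing prefix '2': factor to A4 → 2 A4' with A4' → A4 | ε | 2 0.
S' has alternatives sharing prefix '1': factor to S' → 1 S'' with S'' → A3 | ε.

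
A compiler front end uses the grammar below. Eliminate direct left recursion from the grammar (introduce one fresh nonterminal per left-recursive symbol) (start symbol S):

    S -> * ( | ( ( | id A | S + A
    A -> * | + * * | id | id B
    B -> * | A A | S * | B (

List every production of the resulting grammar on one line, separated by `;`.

Left recursion appears on S, B.
For S: α = {+ A}, β = {* (, ( (, id A}. Rewrite as S → β S' and S' → α S' | ε.
For B: α = {(}, β = {*, A A, S *}. Rewrite as B → β B' and B' → α B' | ε.

S -> * ( S' | ( ( S' | id A S'; A -> * | + * * | id | id B; B -> * B' | A A B' | S * B'; S' -> + A S' | eps; B' -> ( B' | eps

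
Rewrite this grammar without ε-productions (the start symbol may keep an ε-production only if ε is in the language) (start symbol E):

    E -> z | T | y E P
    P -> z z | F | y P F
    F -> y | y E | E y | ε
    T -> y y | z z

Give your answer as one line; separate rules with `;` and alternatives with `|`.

E -> z | T | y E P | y E; P -> z z | F | y P F | y P | y F | y; F -> y | y E | E y; T -> y y | z z

Nullable nonterminals: {F, P}.
ε ∉ L(G), so no ε-production is kept.
Add the nullable-subset variants: E → y E P gives y E P | y E. P → y P F gives y P F | y P | y F | y.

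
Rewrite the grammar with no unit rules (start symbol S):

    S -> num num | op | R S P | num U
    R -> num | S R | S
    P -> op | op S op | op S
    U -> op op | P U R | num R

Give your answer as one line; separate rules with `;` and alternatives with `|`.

S -> num num | op | R S P | num U; R -> num num | op | R S P | num U | num | S R; P -> op | op S op | op S; U -> op op | P U R | num R

Unit pairs: R ⇒* {S}.
For every A with A ⇒* B via unit rules, add B's non-unit alternatives to A; then delete every rule of the form X → Y.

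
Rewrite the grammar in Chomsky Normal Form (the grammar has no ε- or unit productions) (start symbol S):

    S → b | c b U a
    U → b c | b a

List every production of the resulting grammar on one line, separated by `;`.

Introduce a nonterminal for each terminal appearing in a rule of length ≥ 2: X1 → c, X2 → b, X3 → a.
Binarize each right-hand side of length ≥ 3 by chaining fresh nonterminals (Y1, Y2, …): affected rules were S → X1 X2 U X3.

S → b | X1 Y1; U → X2 X1 | X2 X3; X1 → c; X2 → b; X3 → a; Y1 → X2 Y2; Y2 → U X3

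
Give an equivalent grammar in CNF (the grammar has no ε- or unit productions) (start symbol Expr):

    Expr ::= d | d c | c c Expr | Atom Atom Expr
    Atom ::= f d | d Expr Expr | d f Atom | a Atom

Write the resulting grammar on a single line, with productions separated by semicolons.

Introduce a nonterminal for each terminal appearing in a rule of length ≥ 2: X1 → d, X2 → c, X3 → f, X4 → a.
Binarize each right-hand side of length ≥ 3 by chaining fresh nonterminals (Y1, Y2, …): affected rules were Expr → X2 X2 Expr; Expr → Atom Atom Expr; Atom → X1 Expr Expr; Atom → X1 X3 Atom.

Expr ::= d | X1 X2 | X2 Y1 | Atom Y2; Atom ::= X3 X1 | X1 Y3 | X1 Y4 | X4 Atom; X1 ::= d; X2 ::= c; X3 ::= f; X4 ::= a; Y1 ::= X2 Expr; Y2 ::= Atom Expr; Y3 ::= Expr Expr; Y4 ::= X3 Atom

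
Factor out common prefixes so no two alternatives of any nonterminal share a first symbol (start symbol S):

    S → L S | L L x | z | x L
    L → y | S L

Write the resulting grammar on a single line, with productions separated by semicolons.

S has alternatives sharing prefix 'L': factor to S → L S' with S' → S | L x.

S → z | x L | L S'; L → y | S L; S' → S | L x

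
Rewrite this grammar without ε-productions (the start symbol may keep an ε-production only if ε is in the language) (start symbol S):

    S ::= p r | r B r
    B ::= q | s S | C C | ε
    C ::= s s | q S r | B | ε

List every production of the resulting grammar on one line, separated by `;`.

S ::= p r | r B r | r r; B ::= q | s S | C C | C; C ::= s s | q S r | B

The nullable symbols are {B, C}.
ε ∉ L(G), so no ε-production is kept.
For each production, add variants omitting each subset of nullable occurrences: S → r B r gives r B r | r r. B → C C gives C C | C.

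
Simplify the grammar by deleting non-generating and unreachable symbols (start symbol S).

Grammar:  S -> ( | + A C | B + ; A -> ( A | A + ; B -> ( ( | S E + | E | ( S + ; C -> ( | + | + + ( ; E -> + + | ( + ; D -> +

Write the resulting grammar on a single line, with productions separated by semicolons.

Generating nonterminals: {B, C, D, E, S}.
Reachable from S after that: {B, E, S}.
Removed useless symbols: {A, C, D} and every production mentioning them.

S -> ( | B +; B -> ( ( | S E + | E | ( S +; E -> + + | ( +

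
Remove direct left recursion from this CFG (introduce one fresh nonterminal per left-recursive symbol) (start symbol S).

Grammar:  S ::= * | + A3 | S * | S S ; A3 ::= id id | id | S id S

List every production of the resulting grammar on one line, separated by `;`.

S ::= * S' | + A3 S'; A3 ::= id id | id | S id S; S' ::= * S' | S S' | ε

Directly left-recursive nonterminal: S.
For S: α = {*, S}, β = {*, + A3}. Rewrite as S → β S' and S' → α S' | ε.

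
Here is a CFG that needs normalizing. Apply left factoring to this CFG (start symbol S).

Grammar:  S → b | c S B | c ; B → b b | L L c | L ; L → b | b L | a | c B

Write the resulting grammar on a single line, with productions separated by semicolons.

S → b | c S'; B → b b | L B'; L → a | c B | b L'; S' → S B | ε; B' → L c | ε; L' → ε | L

S has alternatives sharing prefix 'c': factor to S → c S' with S' → S B | ε.
B has alternatives sharing prefix 'L': factor to B → L B' with B' → L c | ε.
L has alternatives sharing prefix 'b': factor to L → b L' with L' → ε | L.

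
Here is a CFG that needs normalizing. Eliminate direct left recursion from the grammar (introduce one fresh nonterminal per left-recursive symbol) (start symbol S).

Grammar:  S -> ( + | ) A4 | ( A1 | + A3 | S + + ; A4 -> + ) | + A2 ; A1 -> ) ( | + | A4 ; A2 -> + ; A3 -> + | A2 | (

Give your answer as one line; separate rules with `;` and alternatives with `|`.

S -> ( + S' | ) A4 S' | ( A1 S' | + A3 S'; A4 -> + ) | + A2; A1 -> ) ( | + | A4; A2 -> +; A3 -> + | A2 | (; S' -> + + S' | eps

S is directly left-recursive.
For S: α = {+ +}, β = {( +, ) A4, ( A1, + A3}. Rewrite as S → β S' and S' → α S' | ε.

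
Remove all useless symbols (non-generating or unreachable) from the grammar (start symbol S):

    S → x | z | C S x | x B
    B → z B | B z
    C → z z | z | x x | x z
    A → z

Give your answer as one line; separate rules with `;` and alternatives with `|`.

S → x | z | C S x; C → z z | z | x x | x z

Generating nonterminals: {A, C, S}.
Reachable from S after that: {C, S}.
Removed useless symbols: {A, B} and every production mentioning them.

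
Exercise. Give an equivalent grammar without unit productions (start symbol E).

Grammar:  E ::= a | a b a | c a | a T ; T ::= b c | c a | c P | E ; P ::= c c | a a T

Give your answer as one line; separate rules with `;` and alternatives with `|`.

E ::= a | a b a | c a | a T; T ::= a | a b a | c a | a T | b c | c P; P ::= c c | a a T

Unit pairs: T ⇒* {E}.
Replace each nonterminal's rules with the union of the non-unit rules of every nonterminal it unit-derives.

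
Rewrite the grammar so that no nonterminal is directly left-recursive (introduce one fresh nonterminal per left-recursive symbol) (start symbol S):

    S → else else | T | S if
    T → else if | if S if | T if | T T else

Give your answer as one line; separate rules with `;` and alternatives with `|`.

S → else else S' | T S'; T → else if T' | if S if T'; S' → if S' | ε; T' → if T' | T else T' | ε

Directly left-recursive nonterminals: S, T.
For S: α = {if}, β = {else else, T}. Rewrite as S → β S' and S' → α S' | ε.
For T: α = {if, T else}, β = {else if, if S if}. Rewrite as T → β T' and T' → α T' | ε.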